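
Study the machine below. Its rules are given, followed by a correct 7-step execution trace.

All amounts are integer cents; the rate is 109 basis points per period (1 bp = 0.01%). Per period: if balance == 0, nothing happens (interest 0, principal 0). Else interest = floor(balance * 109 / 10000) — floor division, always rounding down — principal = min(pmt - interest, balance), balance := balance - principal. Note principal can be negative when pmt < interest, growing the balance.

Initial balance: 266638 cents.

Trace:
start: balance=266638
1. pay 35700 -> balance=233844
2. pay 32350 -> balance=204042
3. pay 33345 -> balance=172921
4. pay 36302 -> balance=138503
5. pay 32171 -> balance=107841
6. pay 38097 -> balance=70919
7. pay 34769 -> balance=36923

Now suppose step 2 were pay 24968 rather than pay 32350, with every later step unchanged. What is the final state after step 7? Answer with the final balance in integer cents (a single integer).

44716

(re-executing from step 2 with the substitution; state before step 2: balance=233844)
2. pay 24968 -> balance=211424
3. pay 33345 -> balance=180383
4. pay 36302 -> balance=146047
5. pay 32171 -> balance=115467
6. pay 38097 -> balance=78628
7. pay 34769 -> balance=44716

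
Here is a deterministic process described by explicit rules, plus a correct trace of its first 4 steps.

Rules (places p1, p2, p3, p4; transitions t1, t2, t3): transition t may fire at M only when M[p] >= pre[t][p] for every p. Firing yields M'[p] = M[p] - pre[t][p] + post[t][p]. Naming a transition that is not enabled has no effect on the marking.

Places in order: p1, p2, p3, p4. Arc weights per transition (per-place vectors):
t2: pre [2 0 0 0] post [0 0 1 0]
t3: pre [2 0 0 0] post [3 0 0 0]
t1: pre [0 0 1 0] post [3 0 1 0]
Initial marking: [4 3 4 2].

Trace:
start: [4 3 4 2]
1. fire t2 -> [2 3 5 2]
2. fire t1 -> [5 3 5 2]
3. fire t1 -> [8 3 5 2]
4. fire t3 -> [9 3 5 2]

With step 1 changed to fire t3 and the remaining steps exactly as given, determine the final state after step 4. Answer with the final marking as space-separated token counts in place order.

(re-executing from step 1 with the substitution; state before step 1: [4 3 4 2])
1. fire t3 -> [5 3 4 2]
2. fire t1 -> [8 3 4 2]
3. fire t1 -> [11 3 4 2]
4. fire t3 -> [12 3 4 2]

12 3 4 2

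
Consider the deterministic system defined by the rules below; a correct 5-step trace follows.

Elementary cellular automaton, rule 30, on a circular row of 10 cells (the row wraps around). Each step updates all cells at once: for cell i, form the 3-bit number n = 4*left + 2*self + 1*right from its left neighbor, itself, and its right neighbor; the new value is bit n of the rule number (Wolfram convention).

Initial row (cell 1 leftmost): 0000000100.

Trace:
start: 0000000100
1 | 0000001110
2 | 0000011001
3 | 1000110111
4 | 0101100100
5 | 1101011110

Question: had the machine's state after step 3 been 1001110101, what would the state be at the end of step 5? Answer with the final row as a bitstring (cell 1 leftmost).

0100101101

state after step 3 := 1001110101
4 | 0111000101
5 | 0100101101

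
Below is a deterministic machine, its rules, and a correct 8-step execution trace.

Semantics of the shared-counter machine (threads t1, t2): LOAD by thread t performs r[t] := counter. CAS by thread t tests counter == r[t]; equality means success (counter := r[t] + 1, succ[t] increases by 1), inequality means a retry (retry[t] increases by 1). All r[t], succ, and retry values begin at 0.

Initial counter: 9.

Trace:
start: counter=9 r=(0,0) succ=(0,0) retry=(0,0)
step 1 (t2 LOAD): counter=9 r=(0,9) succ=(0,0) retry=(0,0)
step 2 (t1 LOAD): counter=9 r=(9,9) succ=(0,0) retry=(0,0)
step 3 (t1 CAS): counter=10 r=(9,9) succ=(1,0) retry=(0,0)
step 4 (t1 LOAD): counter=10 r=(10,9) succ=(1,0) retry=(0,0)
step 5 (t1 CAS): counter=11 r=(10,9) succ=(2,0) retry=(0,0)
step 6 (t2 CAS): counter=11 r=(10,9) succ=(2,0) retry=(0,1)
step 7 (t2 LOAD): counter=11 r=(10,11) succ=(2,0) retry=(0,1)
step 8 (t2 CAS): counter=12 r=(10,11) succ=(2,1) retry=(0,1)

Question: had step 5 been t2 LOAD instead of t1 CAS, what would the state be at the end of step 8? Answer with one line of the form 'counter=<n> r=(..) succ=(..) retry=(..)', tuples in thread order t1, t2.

counter=12 r=(10,11) succ=(1,2) retry=(0,0)

(re-executing from step 5 with the substitution; state before step 5: counter=10 r=(10,9) succ=(1,0) retry=(0,0))
step 5 (t2 LOAD): counter=10 r=(10,10) succ=(1,0) retry=(0,0)
step 6 (t2 CAS): counter=11 r=(10,10) succ=(1,1) retry=(0,0)
step 7 (t2 LOAD): counter=11 r=(10,11) succ=(1,1) retry=(0,0)
step 8 (t2 CAS): counter=12 r=(10,11) succ=(1,2) retry=(0,0)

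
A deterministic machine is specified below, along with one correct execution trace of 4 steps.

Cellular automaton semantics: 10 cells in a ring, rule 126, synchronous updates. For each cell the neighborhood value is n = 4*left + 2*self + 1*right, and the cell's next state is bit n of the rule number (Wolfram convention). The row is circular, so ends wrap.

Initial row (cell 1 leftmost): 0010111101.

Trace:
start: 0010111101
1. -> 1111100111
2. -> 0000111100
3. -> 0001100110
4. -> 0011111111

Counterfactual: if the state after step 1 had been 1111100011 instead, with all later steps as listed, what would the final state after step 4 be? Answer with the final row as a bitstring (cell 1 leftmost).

1011000001

state after step 1 := 1111100011
2. -> 0000110110
3. -> 0001111111
4. -> 1011000001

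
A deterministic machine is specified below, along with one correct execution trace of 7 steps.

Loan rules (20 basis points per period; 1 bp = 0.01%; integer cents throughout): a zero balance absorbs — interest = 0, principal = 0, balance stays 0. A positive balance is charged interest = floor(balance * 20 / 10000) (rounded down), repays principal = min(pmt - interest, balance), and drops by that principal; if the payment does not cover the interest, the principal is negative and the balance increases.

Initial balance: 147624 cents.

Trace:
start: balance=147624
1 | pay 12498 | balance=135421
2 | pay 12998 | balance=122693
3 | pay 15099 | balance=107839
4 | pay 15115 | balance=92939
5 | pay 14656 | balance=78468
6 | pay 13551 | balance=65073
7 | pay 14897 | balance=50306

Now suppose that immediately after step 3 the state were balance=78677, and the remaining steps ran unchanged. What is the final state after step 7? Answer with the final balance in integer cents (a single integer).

20911

state after step 3 := balance=78677
4 | pay 15115 | balance=63719
5 | pay 14656 | balance=49190
6 | pay 13551 | balance=35737
7 | pay 14897 | balance=20911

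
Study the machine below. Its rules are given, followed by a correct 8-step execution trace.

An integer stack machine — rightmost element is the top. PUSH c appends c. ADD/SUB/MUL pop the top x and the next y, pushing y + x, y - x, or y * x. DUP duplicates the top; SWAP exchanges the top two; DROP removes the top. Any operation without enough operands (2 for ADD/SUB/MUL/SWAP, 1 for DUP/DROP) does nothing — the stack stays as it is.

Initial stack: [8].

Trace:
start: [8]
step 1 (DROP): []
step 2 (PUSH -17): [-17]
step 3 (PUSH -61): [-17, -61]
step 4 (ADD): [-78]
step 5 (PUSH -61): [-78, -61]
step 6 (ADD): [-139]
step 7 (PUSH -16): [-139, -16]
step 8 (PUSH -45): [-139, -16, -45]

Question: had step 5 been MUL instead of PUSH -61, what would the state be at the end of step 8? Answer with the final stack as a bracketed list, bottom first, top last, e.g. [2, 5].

[-78, -16, -45]

(re-executing from step 5 with the substitution; state before step 5: [-78])
step 5 (MUL): [-78]
step 6 (ADD): [-78]
step 7 (PUSH -16): [-78, -16]
step 8 (PUSH -45): [-78, -16, -45]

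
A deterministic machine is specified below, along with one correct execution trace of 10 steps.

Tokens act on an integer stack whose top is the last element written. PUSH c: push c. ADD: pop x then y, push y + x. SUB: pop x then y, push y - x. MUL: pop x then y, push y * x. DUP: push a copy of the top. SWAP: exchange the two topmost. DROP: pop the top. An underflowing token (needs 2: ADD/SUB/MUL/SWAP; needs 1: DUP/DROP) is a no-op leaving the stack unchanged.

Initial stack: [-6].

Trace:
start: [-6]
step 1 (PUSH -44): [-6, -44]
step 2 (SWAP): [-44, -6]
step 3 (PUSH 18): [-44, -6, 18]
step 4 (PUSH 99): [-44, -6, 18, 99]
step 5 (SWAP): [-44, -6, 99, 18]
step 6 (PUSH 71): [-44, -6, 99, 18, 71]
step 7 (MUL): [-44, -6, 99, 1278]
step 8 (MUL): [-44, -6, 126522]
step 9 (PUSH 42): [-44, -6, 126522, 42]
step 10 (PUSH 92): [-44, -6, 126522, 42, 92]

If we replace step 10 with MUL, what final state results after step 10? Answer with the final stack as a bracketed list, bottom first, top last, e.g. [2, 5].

(re-executing from step 10 with the substitution; state before step 10: [-44, -6, 126522, 42])
step 10 (MUL): [-44, -6, 5313924]

[-44, -6, 5313924]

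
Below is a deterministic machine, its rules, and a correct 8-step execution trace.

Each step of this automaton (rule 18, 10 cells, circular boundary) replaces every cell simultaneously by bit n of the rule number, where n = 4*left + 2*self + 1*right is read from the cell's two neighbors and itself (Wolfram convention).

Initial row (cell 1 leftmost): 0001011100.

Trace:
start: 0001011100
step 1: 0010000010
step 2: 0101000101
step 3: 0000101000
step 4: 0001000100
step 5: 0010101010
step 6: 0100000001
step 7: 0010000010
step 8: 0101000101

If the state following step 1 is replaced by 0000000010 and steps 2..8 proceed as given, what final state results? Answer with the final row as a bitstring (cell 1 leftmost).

0000000101

state after step 1 := 0000000010
step 2: 0000000101
step 3: 1000001000
step 4: 0100010101
step 5: 0010100000
step 6: 0100010000
step 7: 1010101000
step 8: 0000000101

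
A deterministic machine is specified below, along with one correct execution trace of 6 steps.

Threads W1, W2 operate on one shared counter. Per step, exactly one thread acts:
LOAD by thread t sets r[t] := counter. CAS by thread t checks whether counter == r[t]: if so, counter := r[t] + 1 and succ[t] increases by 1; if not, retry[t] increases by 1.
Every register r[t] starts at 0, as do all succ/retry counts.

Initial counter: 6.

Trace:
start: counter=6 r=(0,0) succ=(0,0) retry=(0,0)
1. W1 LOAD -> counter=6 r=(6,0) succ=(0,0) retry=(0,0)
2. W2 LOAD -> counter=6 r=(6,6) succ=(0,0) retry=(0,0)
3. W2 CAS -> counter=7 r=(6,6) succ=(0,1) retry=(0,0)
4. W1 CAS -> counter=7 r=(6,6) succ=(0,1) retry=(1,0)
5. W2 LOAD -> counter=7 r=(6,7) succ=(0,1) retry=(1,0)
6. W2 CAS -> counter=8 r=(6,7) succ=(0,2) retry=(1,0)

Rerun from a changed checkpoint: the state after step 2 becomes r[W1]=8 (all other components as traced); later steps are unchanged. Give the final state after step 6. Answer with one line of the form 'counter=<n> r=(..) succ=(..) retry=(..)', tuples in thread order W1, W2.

counter=8 r=(8,7) succ=(0,2) retry=(1,0)

state after step 2 := counter=6 r=(8,6) succ=(0,0) retry=(0,0)
3. W2 CAS -> counter=7 r=(8,6) succ=(0,1) retry=(0,0)
4. W1 CAS -> counter=7 r=(8,6) succ=(0,1) retry=(1,0)
5. W2 LOAD -> counter=7 r=(8,7) succ=(0,1) retry=(1,0)
6. W2 CAS -> counter=8 r=(8,7) succ=(0,2) retry=(1,0)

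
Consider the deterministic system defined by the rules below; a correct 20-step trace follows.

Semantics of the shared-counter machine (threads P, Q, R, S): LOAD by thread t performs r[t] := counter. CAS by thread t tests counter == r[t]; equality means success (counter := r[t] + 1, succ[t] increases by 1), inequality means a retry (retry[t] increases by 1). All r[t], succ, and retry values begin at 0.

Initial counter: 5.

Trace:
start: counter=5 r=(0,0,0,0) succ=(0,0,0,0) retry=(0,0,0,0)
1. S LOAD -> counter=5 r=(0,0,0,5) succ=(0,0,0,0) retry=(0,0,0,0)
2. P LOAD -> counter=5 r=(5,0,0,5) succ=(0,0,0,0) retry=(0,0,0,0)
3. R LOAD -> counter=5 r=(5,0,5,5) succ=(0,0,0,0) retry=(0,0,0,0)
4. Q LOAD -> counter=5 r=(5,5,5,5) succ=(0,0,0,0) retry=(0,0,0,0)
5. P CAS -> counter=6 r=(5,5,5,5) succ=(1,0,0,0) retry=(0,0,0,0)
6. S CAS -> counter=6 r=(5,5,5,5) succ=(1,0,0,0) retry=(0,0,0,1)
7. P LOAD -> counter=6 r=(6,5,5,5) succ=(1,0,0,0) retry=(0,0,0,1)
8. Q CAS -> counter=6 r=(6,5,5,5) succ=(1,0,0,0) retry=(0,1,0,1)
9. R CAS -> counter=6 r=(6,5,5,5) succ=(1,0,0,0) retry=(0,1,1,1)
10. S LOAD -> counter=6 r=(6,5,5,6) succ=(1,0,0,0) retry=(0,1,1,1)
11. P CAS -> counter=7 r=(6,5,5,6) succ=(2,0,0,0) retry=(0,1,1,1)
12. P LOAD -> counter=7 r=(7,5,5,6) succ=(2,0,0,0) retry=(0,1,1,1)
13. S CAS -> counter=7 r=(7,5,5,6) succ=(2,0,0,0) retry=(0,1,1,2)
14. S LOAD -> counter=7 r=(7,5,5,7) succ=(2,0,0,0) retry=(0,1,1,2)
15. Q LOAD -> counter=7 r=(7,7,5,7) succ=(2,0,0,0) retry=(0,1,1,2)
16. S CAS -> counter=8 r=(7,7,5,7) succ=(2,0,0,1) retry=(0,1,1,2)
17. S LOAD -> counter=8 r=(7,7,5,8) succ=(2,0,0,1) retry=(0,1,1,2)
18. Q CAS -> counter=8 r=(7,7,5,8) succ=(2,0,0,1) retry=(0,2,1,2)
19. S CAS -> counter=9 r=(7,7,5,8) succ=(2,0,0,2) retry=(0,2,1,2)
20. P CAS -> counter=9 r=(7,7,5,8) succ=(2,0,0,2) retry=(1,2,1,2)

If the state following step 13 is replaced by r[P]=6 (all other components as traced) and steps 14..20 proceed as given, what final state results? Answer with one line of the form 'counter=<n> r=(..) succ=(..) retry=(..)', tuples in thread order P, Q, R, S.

counter=9 r=(6,7,5,8) succ=(2,0,0,2) retry=(1,2,1,2)

state after step 13 := counter=7 r=(6,5,5,6) succ=(2,0,0,0) retry=(0,1,1,2)
14. S LOAD -> counter=7 r=(6,5,5,7) succ=(2,0,0,0) retry=(0,1,1,2)
15. Q LOAD -> counter=7 r=(6,7,5,7) succ=(2,0,0,0) retry=(0,1,1,2)
16. S CAS -> counter=8 r=(6,7,5,7) succ=(2,0,0,1) retry=(0,1,1,2)
17. S LOAD -> counter=8 r=(6,7,5,8) succ=(2,0,0,1) retry=(0,1,1,2)
18. Q CAS -> counter=8 r=(6,7,5,8) succ=(2,0,0,1) retry=(0,2,1,2)
19. S CAS -> counter=9 r=(6,7,5,8) succ=(2,0,0,2) retry=(0,2,1,2)
20. P CAS -> counter=9 r=(6,7,5,8) succ=(2,0,0,2) retry=(1,2,1,2)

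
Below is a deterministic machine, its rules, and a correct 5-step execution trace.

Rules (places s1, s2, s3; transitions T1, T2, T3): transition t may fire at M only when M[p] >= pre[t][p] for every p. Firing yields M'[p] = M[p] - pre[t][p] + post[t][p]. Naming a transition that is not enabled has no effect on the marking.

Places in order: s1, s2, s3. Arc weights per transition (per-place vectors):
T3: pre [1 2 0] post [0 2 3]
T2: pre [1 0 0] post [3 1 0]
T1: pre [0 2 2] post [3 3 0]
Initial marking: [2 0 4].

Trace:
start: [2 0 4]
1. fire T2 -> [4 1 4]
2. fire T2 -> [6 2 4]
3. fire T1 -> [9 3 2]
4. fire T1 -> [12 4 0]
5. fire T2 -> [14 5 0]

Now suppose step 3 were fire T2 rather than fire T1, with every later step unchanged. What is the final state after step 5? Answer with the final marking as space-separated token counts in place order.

13 5 2

(re-executing from step 3 with the substitution; state before step 3: [6 2 4])
3. fire T2 -> [8 3 4]
4. fire T1 -> [11 4 2]
5. fire T2 -> [13 5 2]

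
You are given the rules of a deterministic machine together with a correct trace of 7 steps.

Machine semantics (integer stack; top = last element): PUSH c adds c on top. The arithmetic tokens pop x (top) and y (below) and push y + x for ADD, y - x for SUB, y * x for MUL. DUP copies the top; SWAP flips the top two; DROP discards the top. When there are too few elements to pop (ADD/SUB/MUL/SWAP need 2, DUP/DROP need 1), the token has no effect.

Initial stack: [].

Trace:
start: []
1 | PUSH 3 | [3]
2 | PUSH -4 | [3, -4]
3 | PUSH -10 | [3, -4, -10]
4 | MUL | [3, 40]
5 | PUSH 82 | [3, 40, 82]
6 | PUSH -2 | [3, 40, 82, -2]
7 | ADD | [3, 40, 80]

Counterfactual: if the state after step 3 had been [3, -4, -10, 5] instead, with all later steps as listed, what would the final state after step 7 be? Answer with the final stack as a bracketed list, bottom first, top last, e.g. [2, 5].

state after step 3 := [3, -4, -10, 5]
4 | MUL | [3, -4, -50]
5 | PUSH 82 | [3, -4, -50, 82]
6 | PUSH -2 | [3, -4, -50, 82, -2]
7 | ADD | [3, -4, -50, 80]

[3, -4, -50, 80]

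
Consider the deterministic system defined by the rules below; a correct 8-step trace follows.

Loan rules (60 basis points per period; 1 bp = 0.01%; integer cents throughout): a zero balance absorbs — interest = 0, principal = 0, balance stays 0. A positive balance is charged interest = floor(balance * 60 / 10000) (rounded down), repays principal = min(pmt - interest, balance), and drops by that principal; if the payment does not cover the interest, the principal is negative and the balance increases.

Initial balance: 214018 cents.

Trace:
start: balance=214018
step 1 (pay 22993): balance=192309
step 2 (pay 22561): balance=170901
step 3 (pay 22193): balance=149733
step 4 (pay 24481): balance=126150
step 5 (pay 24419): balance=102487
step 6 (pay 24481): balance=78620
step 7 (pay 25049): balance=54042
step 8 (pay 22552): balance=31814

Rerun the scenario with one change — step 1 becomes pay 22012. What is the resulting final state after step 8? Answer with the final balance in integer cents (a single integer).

32837

(re-executing from step 1 with the substitution; state before step 1: balance=214018)
step 1 (pay 22012): balance=193290
step 2 (pay 22561): balance=171888
step 3 (pay 22193): balance=150726
step 4 (pay 24481): balance=127149
step 5 (pay 24419): balance=103492
step 6 (pay 24481): balance=79631
step 7 (pay 25049): balance=55059
step 8 (pay 22552): balance=32837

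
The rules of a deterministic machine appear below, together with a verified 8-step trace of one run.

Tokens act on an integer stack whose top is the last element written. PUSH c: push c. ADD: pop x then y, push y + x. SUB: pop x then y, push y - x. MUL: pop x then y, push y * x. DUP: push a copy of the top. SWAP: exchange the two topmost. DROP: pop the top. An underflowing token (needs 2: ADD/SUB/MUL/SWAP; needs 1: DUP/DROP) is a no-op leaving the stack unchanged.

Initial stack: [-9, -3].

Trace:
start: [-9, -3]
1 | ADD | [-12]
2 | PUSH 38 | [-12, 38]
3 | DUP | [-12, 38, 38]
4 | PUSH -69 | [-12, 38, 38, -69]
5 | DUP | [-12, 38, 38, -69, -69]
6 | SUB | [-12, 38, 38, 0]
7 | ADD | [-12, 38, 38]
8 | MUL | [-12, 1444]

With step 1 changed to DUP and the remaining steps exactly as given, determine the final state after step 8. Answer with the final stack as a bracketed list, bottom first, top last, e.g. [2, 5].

(re-executing from step 1 with the substitution; state before step 1: [-9, -3])
1 | DUP | [-9, -3, -3]
2 | PUSH 38 | [-9, -3, -3, 38]
3 | DUP | [-9, -3, -3, 38, 38]
4 | PUSH -69 | [-9, -3, -3, 38, 38, -69]
5 | DUP | [-9, -3, -3, 38, 38, -69, -69]
6 | SUB | [-9, -3, -3, 38, 38, 0]
7 | ADD | [-9, -3, -3, 38, 38]
8 | MUL | [-9, -3, -3, 1444]

[-9, -3, -3, 1444]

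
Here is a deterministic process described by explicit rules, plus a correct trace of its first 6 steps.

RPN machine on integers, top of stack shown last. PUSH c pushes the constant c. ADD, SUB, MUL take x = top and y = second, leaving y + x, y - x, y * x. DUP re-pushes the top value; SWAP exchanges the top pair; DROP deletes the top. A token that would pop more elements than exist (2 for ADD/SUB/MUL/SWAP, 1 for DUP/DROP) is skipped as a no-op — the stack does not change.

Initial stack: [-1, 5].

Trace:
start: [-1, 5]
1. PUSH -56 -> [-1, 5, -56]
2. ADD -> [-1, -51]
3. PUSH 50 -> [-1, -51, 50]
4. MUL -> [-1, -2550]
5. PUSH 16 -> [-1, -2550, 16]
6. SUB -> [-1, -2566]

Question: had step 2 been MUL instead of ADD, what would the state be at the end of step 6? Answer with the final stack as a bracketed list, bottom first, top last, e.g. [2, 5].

(re-executing from step 2 with the substitution; state before step 2: [-1, 5, -56])
2. MUL -> [-1, -280]
3. PUSH 50 -> [-1, -280, 50]
4. MUL -> [-1, -14000]
5. PUSH 16 -> [-1, -14000, 16]
6. SUB -> [-1, -14016]

[-1, -14016]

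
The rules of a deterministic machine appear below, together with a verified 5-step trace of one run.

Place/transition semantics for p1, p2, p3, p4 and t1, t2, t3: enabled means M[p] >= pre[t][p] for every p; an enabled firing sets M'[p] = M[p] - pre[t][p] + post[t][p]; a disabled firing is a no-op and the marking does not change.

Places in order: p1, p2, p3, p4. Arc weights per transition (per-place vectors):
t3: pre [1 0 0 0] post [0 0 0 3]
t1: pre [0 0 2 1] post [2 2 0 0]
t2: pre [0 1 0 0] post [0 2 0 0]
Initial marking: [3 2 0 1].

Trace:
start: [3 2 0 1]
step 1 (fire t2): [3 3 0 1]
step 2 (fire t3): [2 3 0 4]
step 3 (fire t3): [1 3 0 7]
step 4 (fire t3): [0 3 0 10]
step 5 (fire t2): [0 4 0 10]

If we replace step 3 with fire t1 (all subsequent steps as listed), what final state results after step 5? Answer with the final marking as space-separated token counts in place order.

1 4 0 7

(re-executing from step 3 with the substitution; state before step 3: [2 3 0 4])
step 3 (fire t1): [2 3 0 4]
step 4 (fire t3): [1 3 0 7]
step 5 (fire t2): [1 4 0 7]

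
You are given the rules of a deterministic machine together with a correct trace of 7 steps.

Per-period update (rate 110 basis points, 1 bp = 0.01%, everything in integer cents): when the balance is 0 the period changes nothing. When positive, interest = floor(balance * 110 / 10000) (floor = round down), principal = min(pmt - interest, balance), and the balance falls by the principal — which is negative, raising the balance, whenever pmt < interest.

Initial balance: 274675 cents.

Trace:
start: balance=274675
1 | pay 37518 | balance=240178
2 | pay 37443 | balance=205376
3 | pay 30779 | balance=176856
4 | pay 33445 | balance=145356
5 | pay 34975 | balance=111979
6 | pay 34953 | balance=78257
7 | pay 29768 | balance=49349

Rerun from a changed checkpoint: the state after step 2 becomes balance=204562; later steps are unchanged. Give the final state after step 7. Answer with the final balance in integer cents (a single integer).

48490

state after step 2 := balance=204562
3 | pay 30779 | balance=176033
4 | pay 33445 | balance=144524
5 | pay 34975 | balance=111138
6 | pay 34953 | balance=77407
7 | pay 29768 | balance=48490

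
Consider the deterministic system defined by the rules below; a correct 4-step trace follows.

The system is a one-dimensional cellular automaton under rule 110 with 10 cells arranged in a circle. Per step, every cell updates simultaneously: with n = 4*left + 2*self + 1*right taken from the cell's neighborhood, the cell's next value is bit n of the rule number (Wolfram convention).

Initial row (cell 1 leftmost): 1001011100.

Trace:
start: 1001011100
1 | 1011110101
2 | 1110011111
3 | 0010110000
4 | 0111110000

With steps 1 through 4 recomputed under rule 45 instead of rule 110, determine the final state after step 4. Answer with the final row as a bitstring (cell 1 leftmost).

(re-executing steps 1..4 under rule 45; state before step 1: 1001011100)
1 | 1001110000
2 | 1001000110
3 | 1001010101
4 | 0001111111

0001111111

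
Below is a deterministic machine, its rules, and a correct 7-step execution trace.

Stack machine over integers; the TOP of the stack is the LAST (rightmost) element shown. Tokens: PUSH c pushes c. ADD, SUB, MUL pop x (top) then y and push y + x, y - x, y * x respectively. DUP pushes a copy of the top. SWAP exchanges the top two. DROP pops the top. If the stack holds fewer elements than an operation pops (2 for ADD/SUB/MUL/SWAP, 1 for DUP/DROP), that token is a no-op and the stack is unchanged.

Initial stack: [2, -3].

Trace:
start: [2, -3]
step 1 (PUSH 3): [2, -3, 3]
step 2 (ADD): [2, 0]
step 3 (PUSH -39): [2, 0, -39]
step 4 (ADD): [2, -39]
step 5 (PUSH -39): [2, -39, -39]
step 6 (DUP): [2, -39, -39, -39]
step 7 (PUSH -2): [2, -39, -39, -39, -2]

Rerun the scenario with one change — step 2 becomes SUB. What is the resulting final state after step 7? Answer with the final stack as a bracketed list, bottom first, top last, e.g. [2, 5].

[2, -45, -39, -39, -2]

(re-executing from step 2 with the substitution; state before step 2: [2, -3, 3])
step 2 (SUB): [2, -6]
step 3 (PUSH -39): [2, -6, -39]
step 4 (ADD): [2, -45]
step 5 (PUSH -39): [2, -45, -39]
step 6 (DUP): [2, -45, -39, -39]
step 7 (PUSH -2): [2, -45, -39, -39, -2]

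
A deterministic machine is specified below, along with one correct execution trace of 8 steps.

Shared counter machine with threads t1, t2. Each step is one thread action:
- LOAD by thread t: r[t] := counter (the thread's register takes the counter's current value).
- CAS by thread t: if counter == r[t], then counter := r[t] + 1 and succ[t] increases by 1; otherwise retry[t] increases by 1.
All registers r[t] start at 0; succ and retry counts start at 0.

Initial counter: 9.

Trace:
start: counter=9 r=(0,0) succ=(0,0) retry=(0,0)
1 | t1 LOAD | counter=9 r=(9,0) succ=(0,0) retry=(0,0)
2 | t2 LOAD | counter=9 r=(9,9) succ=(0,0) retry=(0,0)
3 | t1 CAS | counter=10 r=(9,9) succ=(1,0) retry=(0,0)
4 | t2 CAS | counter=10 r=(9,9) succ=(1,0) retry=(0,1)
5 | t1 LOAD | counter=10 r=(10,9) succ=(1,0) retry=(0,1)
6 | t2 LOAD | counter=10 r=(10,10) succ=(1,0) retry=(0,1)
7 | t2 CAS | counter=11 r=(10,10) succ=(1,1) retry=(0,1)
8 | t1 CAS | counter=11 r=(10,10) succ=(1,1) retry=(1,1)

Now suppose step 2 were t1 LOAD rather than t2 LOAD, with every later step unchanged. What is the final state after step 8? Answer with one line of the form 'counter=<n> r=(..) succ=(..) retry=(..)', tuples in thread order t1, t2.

(re-executing from step 2 with the substitution; state before step 2: counter=9 r=(9,0) succ=(0,0) retry=(0,0))
2 | t1 LOAD | counter=9 r=(9,0) succ=(0,0) retry=(0,0)
3 | t1 CAS | counter=10 r=(9,0) succ=(1,0) retry=(0,0)
4 | t2 CAS | counter=10 r=(9,0) succ=(1,0) retry=(0,1)
5 | t1 LOAD | counter=10 r=(10,0) succ=(1,0) retry=(0,1)
6 | t2 LOAD | counter=10 r=(10,10) succ=(1,0) retry=(0,1)
7 | t2 CAS | counter=11 r=(10,10) succ=(1,1) retry=(0,1)
8 | t1 CAS | counter=11 r=(10,10) succ=(1,1) retry=(1,1)

counter=11 r=(10,10) succ=(1,1) retry=(1,1)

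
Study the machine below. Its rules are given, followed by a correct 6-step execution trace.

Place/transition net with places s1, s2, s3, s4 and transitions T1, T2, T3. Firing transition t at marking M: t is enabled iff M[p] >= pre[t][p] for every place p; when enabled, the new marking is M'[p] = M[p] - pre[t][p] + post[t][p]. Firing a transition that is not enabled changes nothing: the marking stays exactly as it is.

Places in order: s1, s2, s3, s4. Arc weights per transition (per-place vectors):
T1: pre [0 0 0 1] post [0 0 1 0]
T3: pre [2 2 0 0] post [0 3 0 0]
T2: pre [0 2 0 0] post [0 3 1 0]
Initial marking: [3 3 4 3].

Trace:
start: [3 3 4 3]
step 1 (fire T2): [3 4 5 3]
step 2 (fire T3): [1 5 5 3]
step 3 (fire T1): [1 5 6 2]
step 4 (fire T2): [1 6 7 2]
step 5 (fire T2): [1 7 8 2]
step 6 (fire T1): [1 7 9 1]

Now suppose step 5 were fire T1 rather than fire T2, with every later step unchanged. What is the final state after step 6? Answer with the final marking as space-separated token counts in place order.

(re-executing from step 5 with the substitution; state before step 5: [1 6 7 2])
step 5 (fire T1): [1 6 8 1]
step 6 (fire T1): [1 6 9 0]

1 6 9 0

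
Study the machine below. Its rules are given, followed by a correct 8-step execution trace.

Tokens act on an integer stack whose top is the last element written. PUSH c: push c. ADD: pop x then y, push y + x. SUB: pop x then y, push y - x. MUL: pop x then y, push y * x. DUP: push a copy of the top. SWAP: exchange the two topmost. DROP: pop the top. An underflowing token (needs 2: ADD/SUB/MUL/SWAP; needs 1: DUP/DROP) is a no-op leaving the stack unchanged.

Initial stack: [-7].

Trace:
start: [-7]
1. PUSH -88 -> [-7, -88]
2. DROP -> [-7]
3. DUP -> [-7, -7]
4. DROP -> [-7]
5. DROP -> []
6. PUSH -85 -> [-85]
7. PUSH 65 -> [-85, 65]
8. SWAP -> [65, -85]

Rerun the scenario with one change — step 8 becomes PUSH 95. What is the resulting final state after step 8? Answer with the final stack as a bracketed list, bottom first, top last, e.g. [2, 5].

(re-executing from step 8 with the substitution; state before step 8: [-85, 65])
8. PUSH 95 -> [-85, 65, 95]

[-85, 65, 95]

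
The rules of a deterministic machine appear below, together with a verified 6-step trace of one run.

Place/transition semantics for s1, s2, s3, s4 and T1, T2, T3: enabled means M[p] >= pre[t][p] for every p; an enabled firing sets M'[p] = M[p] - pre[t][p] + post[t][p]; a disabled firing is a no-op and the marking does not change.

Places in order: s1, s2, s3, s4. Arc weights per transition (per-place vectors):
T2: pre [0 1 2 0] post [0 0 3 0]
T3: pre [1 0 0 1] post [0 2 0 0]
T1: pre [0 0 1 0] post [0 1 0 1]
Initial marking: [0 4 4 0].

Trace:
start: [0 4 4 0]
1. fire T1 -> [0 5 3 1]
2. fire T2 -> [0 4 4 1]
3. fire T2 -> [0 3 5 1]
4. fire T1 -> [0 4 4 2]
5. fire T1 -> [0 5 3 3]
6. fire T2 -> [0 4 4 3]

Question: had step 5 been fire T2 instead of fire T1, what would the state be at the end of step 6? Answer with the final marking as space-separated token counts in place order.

(re-executing from step 5 with the substitution; state before step 5: [0 4 4 2])
5. fire T2 -> [0 3 5 2]
6. fire T2 -> [0 2 6 2]

0 2 6 2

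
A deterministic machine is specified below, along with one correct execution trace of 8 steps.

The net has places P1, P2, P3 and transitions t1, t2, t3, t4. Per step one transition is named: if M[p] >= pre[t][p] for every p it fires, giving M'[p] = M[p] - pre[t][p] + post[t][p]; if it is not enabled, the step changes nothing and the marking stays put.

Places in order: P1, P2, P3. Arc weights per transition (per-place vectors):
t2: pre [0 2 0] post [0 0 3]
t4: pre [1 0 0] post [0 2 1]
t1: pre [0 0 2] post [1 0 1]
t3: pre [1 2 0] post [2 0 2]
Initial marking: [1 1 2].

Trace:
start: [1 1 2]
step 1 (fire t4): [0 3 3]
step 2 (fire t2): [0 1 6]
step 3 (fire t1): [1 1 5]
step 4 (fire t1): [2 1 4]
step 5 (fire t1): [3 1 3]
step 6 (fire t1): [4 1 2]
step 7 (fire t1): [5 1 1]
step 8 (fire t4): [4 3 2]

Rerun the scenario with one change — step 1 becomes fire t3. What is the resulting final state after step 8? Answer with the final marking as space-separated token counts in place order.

(re-executing from step 1 with the substitution; state before step 1: [1 1 2])
step 1 (fire t3): [1 1 2]
step 2 (fire t2): [1 1 2]
step 3 (fire t1): [2 1 1]
step 4 (fire t1): [2 1 1]
step 5 (fire t1): [2 1 1]
step 6 (fire t1): [2 1 1]
step 7 (fire t1): [2 1 1]
step 8 (fire t4): [1 3 2]

1 3 2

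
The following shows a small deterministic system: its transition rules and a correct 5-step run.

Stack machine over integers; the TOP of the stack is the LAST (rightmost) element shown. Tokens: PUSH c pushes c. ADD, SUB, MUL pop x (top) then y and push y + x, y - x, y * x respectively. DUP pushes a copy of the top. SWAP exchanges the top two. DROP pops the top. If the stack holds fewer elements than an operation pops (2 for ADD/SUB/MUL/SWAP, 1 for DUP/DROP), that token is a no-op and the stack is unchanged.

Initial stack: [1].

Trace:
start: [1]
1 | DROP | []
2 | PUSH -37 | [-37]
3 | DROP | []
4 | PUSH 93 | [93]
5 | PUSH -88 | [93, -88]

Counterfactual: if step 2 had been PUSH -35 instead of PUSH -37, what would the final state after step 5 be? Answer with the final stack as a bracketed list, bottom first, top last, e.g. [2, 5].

(re-executing from step 2 with the substitution; state before step 2: [])
2 | PUSH -35 | [-35]
3 | DROP | []
4 | PUSH 93 | [93]
5 | PUSH -88 | [93, -88]

[93, -88]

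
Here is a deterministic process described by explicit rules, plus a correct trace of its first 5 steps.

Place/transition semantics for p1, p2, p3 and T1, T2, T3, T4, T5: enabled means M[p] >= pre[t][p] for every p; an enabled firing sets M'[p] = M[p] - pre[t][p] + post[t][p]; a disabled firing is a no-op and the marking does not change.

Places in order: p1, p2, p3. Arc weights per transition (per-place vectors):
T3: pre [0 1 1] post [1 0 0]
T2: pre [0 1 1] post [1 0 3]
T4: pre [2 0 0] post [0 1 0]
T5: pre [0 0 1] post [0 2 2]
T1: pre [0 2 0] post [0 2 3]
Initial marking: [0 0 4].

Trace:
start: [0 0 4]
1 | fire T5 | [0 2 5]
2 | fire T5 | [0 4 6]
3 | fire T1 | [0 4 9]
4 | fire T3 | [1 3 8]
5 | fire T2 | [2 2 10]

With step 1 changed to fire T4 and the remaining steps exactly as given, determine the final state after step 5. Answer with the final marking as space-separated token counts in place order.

(re-executing from step 1 with the substitution; state before step 1: [0 0 4])
1 | fire T4 | [0 0 4]
2 | fire T5 | [0 2 5]
3 | fire T1 | [0 2 8]
4 | fire T3 | [1 1 7]
5 | fire T2 | [2 0 9]

2 0 9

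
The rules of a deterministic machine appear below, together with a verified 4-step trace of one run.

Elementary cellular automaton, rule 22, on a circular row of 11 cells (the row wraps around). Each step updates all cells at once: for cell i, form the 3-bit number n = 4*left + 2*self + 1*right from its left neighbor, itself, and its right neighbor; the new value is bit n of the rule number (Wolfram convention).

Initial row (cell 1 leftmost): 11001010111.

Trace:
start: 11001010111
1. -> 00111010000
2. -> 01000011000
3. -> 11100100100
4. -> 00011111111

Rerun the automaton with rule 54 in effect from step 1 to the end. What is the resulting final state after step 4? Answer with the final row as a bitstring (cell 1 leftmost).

(re-executing steps 1..4 under rule 54; state before step 1: 11001010111)
1. -> 00111111000
2. -> 01000000100
3. -> 11100001110
4. -> 00010010001

00010010001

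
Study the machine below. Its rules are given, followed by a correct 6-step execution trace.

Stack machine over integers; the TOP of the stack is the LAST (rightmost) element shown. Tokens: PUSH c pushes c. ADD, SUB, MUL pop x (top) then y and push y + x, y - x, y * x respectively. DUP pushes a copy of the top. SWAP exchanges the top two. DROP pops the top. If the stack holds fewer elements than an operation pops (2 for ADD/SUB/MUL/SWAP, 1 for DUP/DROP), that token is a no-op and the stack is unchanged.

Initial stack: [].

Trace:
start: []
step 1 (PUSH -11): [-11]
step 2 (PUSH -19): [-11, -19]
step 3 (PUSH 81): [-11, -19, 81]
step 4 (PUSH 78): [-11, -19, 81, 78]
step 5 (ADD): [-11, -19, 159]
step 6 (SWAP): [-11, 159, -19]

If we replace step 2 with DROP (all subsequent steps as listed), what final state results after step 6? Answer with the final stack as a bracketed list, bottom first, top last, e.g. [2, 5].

[159]

(re-executing from step 2 with the substitution; state before step 2: [-11])
step 2 (DROP): []
step 3 (PUSH 81): [81]
step 4 (PUSH 78): [81, 78]
step 5 (ADD): [159]
step 6 (SWAP): [159]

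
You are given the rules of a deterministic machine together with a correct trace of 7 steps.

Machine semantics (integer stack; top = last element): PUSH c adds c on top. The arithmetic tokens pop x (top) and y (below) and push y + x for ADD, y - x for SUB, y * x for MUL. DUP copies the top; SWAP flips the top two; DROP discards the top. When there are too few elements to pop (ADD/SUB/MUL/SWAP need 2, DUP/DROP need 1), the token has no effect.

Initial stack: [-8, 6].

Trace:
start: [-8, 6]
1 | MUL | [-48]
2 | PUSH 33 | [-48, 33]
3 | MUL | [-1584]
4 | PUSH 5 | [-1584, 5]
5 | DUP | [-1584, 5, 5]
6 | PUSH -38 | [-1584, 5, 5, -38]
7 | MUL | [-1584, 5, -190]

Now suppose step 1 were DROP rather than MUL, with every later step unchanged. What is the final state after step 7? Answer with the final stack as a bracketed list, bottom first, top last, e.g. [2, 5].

(re-executing from step 1 with the substitution; state before step 1: [-8, 6])
1 | DROP | [-8]
2 | PUSH 33 | [-8, 33]
3 | MUL | [-264]
4 | PUSH 5 | [-264, 5]
5 | DUP | [-264, 5, 5]
6 | PUSH -38 | [-264, 5, 5, -38]
7 | MUL | [-264, 5, -190]

[-264, 5, -190]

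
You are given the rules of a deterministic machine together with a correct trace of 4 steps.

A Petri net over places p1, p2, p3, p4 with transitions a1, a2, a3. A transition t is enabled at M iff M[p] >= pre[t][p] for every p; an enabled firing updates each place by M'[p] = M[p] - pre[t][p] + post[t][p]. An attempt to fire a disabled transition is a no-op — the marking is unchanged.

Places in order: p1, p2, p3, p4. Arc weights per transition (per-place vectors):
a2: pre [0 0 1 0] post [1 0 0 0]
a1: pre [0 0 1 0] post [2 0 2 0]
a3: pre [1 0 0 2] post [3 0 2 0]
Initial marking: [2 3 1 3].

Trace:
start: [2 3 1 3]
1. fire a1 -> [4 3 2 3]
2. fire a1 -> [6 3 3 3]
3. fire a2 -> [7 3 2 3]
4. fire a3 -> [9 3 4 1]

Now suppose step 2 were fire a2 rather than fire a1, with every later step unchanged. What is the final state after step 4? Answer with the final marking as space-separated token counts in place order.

8 3 2 1

(re-executing from step 2 with the substitution; state before step 2: [4 3 2 3])
2. fire a2 -> [5 3 1 3]
3. fire a2 -> [6 3 0 3]
4. fire a3 -> [8 3 2 1]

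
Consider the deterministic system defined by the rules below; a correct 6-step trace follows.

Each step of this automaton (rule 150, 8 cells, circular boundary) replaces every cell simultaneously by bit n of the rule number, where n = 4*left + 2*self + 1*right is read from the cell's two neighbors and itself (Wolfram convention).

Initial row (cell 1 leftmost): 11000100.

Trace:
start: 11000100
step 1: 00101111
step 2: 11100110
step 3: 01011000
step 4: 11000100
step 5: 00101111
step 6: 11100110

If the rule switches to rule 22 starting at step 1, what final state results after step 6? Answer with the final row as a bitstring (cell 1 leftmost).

(re-executing steps 1..6 under rule 22; state before step 1: 11000100)
step 1: 00101111
step 2: 11100000
step 3: 00010001
step 4: 10111011
step 5: 00000000
step 6: 00000000

00000000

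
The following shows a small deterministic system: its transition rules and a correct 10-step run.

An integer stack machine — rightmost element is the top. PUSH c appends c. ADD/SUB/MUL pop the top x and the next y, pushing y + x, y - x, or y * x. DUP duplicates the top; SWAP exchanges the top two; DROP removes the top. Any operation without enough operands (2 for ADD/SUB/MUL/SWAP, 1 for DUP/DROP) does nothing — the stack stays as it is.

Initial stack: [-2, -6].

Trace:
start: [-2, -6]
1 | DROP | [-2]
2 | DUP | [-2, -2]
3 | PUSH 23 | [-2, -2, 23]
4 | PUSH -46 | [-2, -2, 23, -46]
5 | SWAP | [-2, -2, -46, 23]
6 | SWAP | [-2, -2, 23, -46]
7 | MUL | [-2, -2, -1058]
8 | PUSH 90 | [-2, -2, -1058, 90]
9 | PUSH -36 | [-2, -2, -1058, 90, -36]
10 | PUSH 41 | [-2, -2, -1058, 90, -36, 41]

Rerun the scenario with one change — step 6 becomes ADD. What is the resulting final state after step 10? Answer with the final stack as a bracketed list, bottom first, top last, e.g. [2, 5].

[-2, 46, 90, -36, 41]

(re-executing from step 6 with the substitution; state before step 6: [-2, -2, -46, 23])
6 | ADD | [-2, -2, -23]
7 | MUL | [-2, 46]
8 | PUSH 90 | [-2, 46, 90]
9 | PUSH -36 | [-2, 46, 90, -36]
10 | PUSH 41 | [-2, 46, 90, -36, 41]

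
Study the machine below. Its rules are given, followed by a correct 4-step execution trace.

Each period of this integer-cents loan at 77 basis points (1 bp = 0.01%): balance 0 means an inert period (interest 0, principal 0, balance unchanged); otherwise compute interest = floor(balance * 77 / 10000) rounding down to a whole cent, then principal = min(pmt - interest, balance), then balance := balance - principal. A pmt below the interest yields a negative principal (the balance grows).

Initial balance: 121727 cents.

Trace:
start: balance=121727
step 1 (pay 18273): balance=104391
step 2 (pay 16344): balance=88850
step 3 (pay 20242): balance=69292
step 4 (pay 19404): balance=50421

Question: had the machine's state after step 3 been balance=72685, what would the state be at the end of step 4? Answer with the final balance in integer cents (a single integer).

state after step 3 := balance=72685
step 4 (pay 19404): balance=53840

53840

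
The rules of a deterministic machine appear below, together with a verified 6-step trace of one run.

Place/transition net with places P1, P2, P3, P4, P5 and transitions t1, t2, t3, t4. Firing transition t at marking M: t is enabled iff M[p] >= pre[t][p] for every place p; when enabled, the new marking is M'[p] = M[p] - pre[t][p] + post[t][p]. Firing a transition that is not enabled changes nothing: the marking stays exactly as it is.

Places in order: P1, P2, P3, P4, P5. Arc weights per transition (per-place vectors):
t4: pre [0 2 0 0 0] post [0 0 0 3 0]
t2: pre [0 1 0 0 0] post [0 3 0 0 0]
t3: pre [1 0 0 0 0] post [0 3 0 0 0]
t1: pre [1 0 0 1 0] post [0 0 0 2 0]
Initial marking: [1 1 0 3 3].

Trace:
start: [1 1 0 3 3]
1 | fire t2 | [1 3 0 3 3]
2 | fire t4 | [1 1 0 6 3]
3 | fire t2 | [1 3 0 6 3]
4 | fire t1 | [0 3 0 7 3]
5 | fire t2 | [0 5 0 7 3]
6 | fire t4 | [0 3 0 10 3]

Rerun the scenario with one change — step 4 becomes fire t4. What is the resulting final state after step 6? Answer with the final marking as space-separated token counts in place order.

1 1 0 12 3

(re-executing from step 4 with the substitution; state before step 4: [1 3 0 6 3])
4 | fire t4 | [1 1 0 9 3]
5 | fire t2 | [1 3 0 9 3]
6 | fire t4 | [1 1 0 12 3]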